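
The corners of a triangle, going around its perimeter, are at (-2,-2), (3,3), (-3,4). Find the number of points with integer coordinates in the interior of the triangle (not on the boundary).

15

The shoelace formula gives twice the area as |((-2)·3 − 3·(-2)) + (3·4 − (-3)·3) + ((-3)·(-2) − (-2)·4)| = 35, so the area is 17.5.
Along each edge there are gcd(|Δx|,|Δy|)+1 lattice points, so counting each shared vertex once the boundary has gcd(5,5) + gcd(6,1) + gcd(1,6) = 5+1+1 = 7.
By Pick's theorem A = I + B/2 − 1, so I = 17.5 − 7/2 + 1 = 15.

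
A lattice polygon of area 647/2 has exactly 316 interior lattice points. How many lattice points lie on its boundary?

17

Pick's theorem gives A = I + B/2 − 1, so B = 2(A − I + 1) = 2(647/2 − 316 + 1) = 17.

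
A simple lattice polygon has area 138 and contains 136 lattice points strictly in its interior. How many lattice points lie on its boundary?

6

Pick's theorem gives A = I + B/2 − 1, so B = 2(A − I + 1) = 2(138 − 136 + 1) = 6.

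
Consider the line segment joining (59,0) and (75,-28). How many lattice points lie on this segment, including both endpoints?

The number of lattice points on a segment between lattice points is gcd(|Δx|,|Δy|) + 1 = gcd(16,28) + 1 = 4 + 1 = 5.

5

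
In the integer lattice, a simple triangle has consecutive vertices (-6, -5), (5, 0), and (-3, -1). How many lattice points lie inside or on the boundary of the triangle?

17

By the shoelace formula, twice the signed area is |[(-6)·0 − 5·(-5)] + [5·(-1) − (-3)·0] + [(-3)·(-5) − (-6)·(-1)]| = 29, so the area is 29/2.
Summing gcd(|Δx|,|Δy|) over the edges gives the boundary count: gcd(11,5) + gcd(8,1) + gcd(3,4) = 1+1+1 = 3.
Pick's theorem gives I = A − B/2 + 1 = 29/2 − 3/2 + 1 = 14, so the closed region contains I + B = 14 + 3 = 17 lattice points.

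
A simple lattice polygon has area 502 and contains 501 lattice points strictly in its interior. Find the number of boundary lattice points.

4

Pick's theorem gives A = I + B/2 − 1, so B = 2(A − I + 1) = 2(502 − 501 + 1) = 4.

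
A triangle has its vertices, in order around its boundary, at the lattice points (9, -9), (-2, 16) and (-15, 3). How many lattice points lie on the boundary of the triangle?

26

Summing gcd(|Δx|,|Δy|) over the edges gives the boundary count: gcd(11,25) + gcd(13,13) + gcd(24,12) = 1+13+12 = 26.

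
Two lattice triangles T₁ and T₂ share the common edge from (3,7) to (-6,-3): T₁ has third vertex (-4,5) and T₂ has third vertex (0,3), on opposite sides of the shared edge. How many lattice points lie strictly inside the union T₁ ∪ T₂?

25

The union is the simple quadrilateral with vertices (3,7), (-4,5), (-6,-3), (0,3) in order.
By the shoelace formula, twice the signed area is |(3·5 − (-4)·7) + ((-4)·(-3) − (-6)·5) + ((-6)·3 − 0·(-3)) + (0·7 − 3·3)| = 58, so the area is 29.
The number of boundary lattice points is Σ gcd(|Δx|,|Δy|) = gcd(7,2) + gcd(2,8) + gcd(6,6) + gcd(3,4) = 1+2+6+1 = 10.
By Pick's theorem I = A − B/2 + 1 = 29 − 10/2 + 1 = 25.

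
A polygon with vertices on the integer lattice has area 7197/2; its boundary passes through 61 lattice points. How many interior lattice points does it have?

3569

Pick's theorem A = I + B/2 − 1 rearranges to I = A − B/2 + 1 = 7197/2 − 61/2 + 1 = 3569.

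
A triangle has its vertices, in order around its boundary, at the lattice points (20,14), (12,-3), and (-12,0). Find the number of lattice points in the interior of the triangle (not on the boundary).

214

By the shoelace formula, twice the signed area is |[20·(-3) − 12·14] + [12·0 − (-12)·(-3)] + [(-12)·14 − 20·0]| = 432, so the area is 216.
The number of boundary lattice points is Σ gcd(|Δx|,|Δy|) = gcd(8,17) + gcd(24,3) + gcd(32,14) = 1+3+2 = 6.
Pick's theorem gives I = A − B/2 + 1 = 216 − 6/2 + 1 = 214.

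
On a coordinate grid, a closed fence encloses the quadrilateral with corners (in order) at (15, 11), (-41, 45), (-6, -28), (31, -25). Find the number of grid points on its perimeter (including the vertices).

8

Along each edge there are gcd(|Δx|,|Δy|)+1 lattice points, so counting each shared vertex once the boundary has gcd(56,34) + gcd(35,73) + gcd(37,3) + gcd(16,36) = 2+1+1+4 = 8.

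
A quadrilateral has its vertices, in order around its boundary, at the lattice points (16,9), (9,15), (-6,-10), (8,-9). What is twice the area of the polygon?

509

By the shoelace formula, twice the signed area is |[16·15 − 9·9] + [9·(-10) − (-6)·15] + [(-6)·(-9) − 8·(-10)] + [8·9 − 16·(-9)]| = 509, so the area is 254.5.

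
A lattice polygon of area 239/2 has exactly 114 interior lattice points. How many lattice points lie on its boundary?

Pick's theorem gives A = I + B/2 − 1, so B = 2(A − I + 1) = 2(239/2 − 114 + 1) = 13.

13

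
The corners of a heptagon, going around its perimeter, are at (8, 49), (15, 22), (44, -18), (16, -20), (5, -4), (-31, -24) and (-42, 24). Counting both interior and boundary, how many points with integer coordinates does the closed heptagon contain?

The shoelace formula gives twice the area as |(8·22 − 15·49) + (15·(-18) − 44·22) + (44·(-20) − 16·(-18)) + (16·(-4) − 5·(-20)) + (5·(-24) − (-31)·(-4)) + ((-31)·24 − (-42)·(-24)) + ((-42)·49 − 8·24)| = 6599, so the area is 3299.5.
The number of boundary lattice points is Σ gcd(|Δx|,|Δy|) = gcd(7,27) + gcd(29,40) + gcd(28,2) + gcd(11,16) + gcd(36,20) + gcd(11,48) + gcd(50,25) = 1+1+2+1+4+1+25 = 35.
Pick's theorem gives I = A − B/2 + 1 = 3299.5 − 35/2 + 1 = 3283, so the closed region contains I + B = 3283 + 35 = 3318 lattice points.

3318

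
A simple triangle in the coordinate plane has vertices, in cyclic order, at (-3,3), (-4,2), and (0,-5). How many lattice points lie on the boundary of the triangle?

3

Summing gcd(|Δx|,|Δy|) over the edges gives the boundary count: gcd(1,1) + gcd(4,7) + gcd(3,8) = 1+1+1 = 3.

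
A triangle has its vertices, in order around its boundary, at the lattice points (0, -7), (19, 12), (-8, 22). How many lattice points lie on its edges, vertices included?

21

The number of boundary lattice points is Σ gcd(|Δx|,|Δy|) = gcd(19,19) + gcd(27,10) + gcd(8,29) = 19+1+1 = 21.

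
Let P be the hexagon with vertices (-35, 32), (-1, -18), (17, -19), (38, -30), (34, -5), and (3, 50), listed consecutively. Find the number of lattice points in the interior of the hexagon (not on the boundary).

The shoelace formula gives twice the area as |((-35)·(-18) − (-1)·32) + ((-1)·(-19) − 17·(-18)) + (17·(-30) − 38·(-19)) + (38·(-5) − 34·(-30)) + (34·50 − 3·(-5)) + (3·32 − (-35)·50)| = 5590, so the area is 2795.
Summing gcd(|Δx|,|Δy|) over the edges gives the boundary count: gcd(34,50) + gcd(18,1) + gcd(21,11) + gcd(4,25) + gcd(31,55) + gcd(38,18) = 2+1+1+1+1+2 = 8.
Pick's theorem gives I = A − B/2 + 1 = 2795 − 8/2 + 1 = 2792.

2792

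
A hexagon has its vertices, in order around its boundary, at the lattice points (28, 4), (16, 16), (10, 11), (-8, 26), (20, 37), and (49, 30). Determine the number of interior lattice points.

954

Using the shoelace formula, 2A = |[28·16 − 16·4] + [16·11 − 10·16] + [10·26 − (-8)·11] + [(-8)·37 − 20·26] + [20·30 − 49·37] + [49·4 − 28·30]| = 1925, so the area is 962.5.
Along each edge there are gcd(|Δx|,|Δy|)+1 lattice points, so counting each shared vertex once the boundary has gcd(12,12) + gcd(6,5) + gcd(18,15) + gcd(28,11) + gcd(29,7) + gcd(21,26) = 12+1+3+1+1+1 = 19.
By Pick's theorem A = I + B/2 − 1, so I = 962.5 − 19/2 + 1 = 954.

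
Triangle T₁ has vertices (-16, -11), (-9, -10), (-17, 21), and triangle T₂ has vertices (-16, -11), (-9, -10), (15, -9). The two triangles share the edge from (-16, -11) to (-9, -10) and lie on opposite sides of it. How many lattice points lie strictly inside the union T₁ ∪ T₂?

120

The union is the simple quadrilateral with vertices (-16, -11), (-17, 21), (-9, -10), (15, -9) in order.
By the shoelace formula, twice the signed area is |[(-16)·21 − (-17)·(-11)] + [(-17)·(-10) − (-9)·21] + [(-9)·(-9) − 15·(-10)] + [15·(-11) − (-16)·(-9)]| = 242, so the area is 121.
Along each edge there are gcd(|Δx|,|Δy|)+1 lattice points, so counting each shared vertex once the boundary has gcd(1,32) + gcd(8,31) + gcd(24,1) + gcd(31,2) = 1+1+1+1 = 4.
By Pick's theorem I = A − B/2 + 1 = 121 − 4/2 + 1 = 120.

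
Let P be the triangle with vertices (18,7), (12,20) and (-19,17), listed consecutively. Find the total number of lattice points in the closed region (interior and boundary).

Using the shoelace formula, 2A = |(18·20 − 12·7) + (12·17 − (-19)·20) + ((-19)·7 − 18·17)| = 421, so the area is 210.5.
Along each edge there are gcd(|Δx|,|Δy|)+1 lattice points, so counting each shared vertex once the boundary has gcd(6,13) + gcd(31,3) + gcd(37,10) = 1+1+1 = 3.
Pick's theorem gives I = A − B/2 + 1 = 210.5 − 3/2 + 1 = 210, so the closed region contains I + B = 210 + 3 = 213 lattice points.

213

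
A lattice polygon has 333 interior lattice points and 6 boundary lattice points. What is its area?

335

By Pick's theorem, A = I + B/2 − 1 = 333 + 6/2 − 1 = 335.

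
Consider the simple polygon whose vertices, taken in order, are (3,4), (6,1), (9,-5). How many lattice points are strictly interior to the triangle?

1

The shoelace formula gives twice the area as |(3·1 − 6·4) + (6·(-5) − 9·1) + (9·4 − 3·(-5))| = 9, so the area is 4.5.
The number of boundary lattice points is Σ gcd(|Δx|,|Δy|) = gcd(3,3) + gcd(3,6) + gcd(6,9) = 3+3+3 = 9.
Pick's theorem gives I = A − B/2 + 1 = 4.5 − 9/2 + 1 = 1.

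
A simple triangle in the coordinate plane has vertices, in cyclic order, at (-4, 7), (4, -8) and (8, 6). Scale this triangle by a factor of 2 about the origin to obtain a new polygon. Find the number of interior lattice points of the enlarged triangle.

341

By the shoelace formula, twice the signed area is |[(-4)·(-8) − 4·7] + [4·6 − 8·(-8)] + [8·7 − (-4)·6]| = 172, so the area is 86.
Summing gcd(|Δx|,|Δy|) over the edges gives the boundary count: gcd(8,15) + gcd(4,14) + gcd(12,1) = 1+2+1 = 4.
Scaling by 2 multiplies the area by 2² = 4 (so the new area is 344) and multiplies the boundary lattice-point count by 2, giving 8.
By Pick's theorem, the interior count of the dilated polygon is 344 − 8/2 + 1 = 341.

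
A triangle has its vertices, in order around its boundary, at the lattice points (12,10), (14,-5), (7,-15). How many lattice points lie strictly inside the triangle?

60

Using the shoelace formula, 2A = |(12·(-5) − 14·10) + (14·(-15) − 7·(-5)) + (7·10 − 12·(-15))| = 125, so the area is 125/2.
The number of boundary lattice points is Σ gcd(|Δx|,|Δy|) = gcd(2,15) + gcd(7,10) + gcd(5,25) = 1+1+5 = 7.
By Pick's theorem A = I + B/2 − 1, so I = 125/2 − 7/2 + 1 = 60.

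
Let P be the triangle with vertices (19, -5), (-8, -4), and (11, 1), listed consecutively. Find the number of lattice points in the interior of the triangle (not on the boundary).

76

The shoelace formula gives twice the area as |(19·(-4) − (-8)·(-5)) + ((-8)·1 − 11·(-4)) + (11·(-5) − 19·1)| = 154, so the area is 77.
The number of boundary lattice points is Σ gcd(|Δx|,|Δy|) = gcd(27,1) + gcd(19,5) + gcd(8,6) = 1+1+2 = 4.
Pick's theorem gives I = A − B/2 + 1 = 77 − 4/2 + 1 = 76.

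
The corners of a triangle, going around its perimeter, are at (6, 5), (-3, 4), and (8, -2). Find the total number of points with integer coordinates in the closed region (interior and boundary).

By the shoelace formula, twice the signed area is |[6·4 − (-3)·5] + [(-3)·(-2) − 8·4] + [8·5 − 6·(-2)]| = 65, so the area is 65/2.
Summing gcd(|Δx|,|Δy|) over the edges gives the boundary count: gcd(9,1) + gcd(11,6) + gcd(2,7) = 1+1+1 = 3.
Pick's theorem gives I = A − B/2 + 1 = 65/2 − 3/2 + 1 = 32, so the closed region contains I + B = 32 + 3 = 35 lattice points.

35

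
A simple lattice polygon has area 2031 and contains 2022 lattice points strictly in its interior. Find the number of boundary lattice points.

Pick's theorem gives A = I + B/2 − 1, so B = 2(A − I + 1) = 2(2031 − 2022 + 1) = 20.

20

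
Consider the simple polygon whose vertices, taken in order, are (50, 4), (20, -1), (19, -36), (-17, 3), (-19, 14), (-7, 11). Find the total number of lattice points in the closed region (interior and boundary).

By the shoelace formula, twice the signed area is |[50·(-1) − 20·4] + [20·(-36) − 19·(-1)] + [19·3 − (-17)·(-36)] + [(-17)·14 − (-19)·3] + [(-19)·11 − (-7)·14] + [(-7)·4 − 50·11]| = 2256, so the area is 1128.
Summing gcd(|Δx|,|Δy|) over the edges gives the boundary count: gcd(30,5) + gcd(1,35) + gcd(36,39) + gcd(2,11) + gcd(12,3) + gcd(57,7) = 5+1+3+1+3+1 = 14.
Pick's theorem gives I = A − B/2 + 1 = 1128 − 14/2 + 1 = 1122, so the closed region contains I + B = 1122 + 14 = 1136 lattice points.

1136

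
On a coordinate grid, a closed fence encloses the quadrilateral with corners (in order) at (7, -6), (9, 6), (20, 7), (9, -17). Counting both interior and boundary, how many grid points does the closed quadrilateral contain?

153

By the shoelace formula, twice the signed area is |(7·6 − 9·(-6)) + (9·7 − 20·6) + (20·(-17) − 9·7) + (9·(-6) − 7·(-17))| = 299, so the area is 149.5.
Along each edge there are gcd(|Δx|,|Δy|)+1 lattice points, so counting each shared vertex once the boundary has gcd(2,12) + gcd(11,1) + gcd(11,24) + gcd(2,11) = 2+1+1+1 = 5.
Pick's theorem gives I = A − B/2 + 1 = 149.5 − 5/2 + 1 = 148, so the closed region contains I + B = 148 + 5 = 153 lattice points.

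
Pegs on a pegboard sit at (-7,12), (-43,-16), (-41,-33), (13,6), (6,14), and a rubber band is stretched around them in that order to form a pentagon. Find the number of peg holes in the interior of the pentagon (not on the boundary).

941

The shoelace formula gives twice the area as |[(-7)·(-16) − (-43)·12] + [(-43)·(-33) − (-41)·(-16)] + [(-41)·6 − 13·(-33)] + [13·14 − 6·6] + [6·12 − (-7)·14]| = 1890, so the area is 945.
The number of boundary lattice points is Σ gcd(|Δx|,|Δy|) = gcd(36,28) + gcd(2,17) + gcd(54,39) + gcd(7,8) + gcd(13,2) = 4+1+3+1+1 = 10.
By Pick's theorem A = I + B/2 − 1, so I = 945 − 10/2 + 1 = 941.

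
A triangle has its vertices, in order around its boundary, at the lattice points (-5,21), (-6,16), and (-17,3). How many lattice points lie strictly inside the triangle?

18

By the shoelace formula, twice the signed area is |((-5)·16 − (-6)·21) + ((-6)·3 − (-17)·16) + ((-17)·21 − (-5)·3)| = 42, so the area is 21.
Along each edge there are gcd(|Δx|,|Δy|)+1 lattice points, so counting each shared vertex once the boundary has gcd(1,5) + gcd(11,13) + gcd(12,18) = 1+1+6 = 8.
Pick's theorem gives I = A − B/2 + 1 = 21 − 8/2 + 1 = 18.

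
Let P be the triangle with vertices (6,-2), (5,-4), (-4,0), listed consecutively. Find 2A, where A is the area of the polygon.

22

By the shoelace formula, twice the signed area is |(6·(-4) − 5·(-2)) + (5·0 − (-4)·(-4)) + ((-4)·(-2) − 6·0)| = 22, so the area is 11.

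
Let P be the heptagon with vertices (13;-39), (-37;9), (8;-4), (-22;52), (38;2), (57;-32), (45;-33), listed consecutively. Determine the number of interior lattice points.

3011

By the shoelace formula, twice the signed area is |(13·9 − (-37)·(-39)) + ((-37)·(-4) − 8·9) + (8·52 − (-22)·(-4)) + ((-22)·2 − 38·52) + (38·(-32) − 57·2) + (57·(-33) − 45·(-32)) + (45·(-39) − 13·(-33))| = 6039, so the area is 6039/2.
Summing gcd(|Δx|,|Δy|) over the edges gives the boundary count: gcd(50,48) + gcd(45,13) + gcd(30,56) + gcd(60,50) + gcd(19,34) + gcd(12,1) + gcd(32,6) = 2+1+2+10+1+1+2 = 19.
Pick's theorem gives I = A − B/2 + 1 = 6039/2 − 19/2 + 1 = 3011.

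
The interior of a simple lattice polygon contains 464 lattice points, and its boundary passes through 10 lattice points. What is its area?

By Pick's theorem, A = I + B/2 − 1 = 464 + 10/2 − 1 = 468.

468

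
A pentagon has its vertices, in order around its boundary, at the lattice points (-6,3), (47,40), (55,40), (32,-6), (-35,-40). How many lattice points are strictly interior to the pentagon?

2057

Using the shoelace formula, 2A = |((-6)·40 − 47·3) + (47·40 − 55·40) + (55·(-6) − 32·40) + (32·(-40) − (-35)·(-6)) + ((-35)·3 − (-6)·(-40))| = 4146, so the area is 2073.
Summing gcd(|Δx|,|Δy|) over the edges gives the boundary count: gcd(53,37) + gcd(8,0) + gcd(23,46) + gcd(67,34) + gcd(29,43) = 1+8+23+1+1 = 34.
Pick's theorem gives I = A − B/2 + 1 = 2073 − 34/2 + 1 = 2057.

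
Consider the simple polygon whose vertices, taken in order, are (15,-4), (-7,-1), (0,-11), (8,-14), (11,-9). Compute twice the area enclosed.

295

Using the shoelace formula, 2A = |[15·(-1) − (-7)·(-4)] + [(-7)·(-11) − 0·(-1)] + [0·(-14) − 8·(-11)] + [8·(-9) − 11·(-14)] + [11·(-4) − 15·(-9)]| = 295, so the area is 295/2.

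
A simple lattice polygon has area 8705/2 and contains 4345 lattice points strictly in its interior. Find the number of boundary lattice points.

Pick's theorem gives A = I + B/2 − 1, so B = 2(A − I + 1) = 2(8705/2 − 4345 + 1) = 17.

17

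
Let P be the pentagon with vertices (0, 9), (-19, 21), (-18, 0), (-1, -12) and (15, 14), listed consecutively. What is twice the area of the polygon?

By the shoelace formula, twice the signed area is |[0·21 − (-19)·9] + [(-19)·0 − (-18)·21] + [(-18)·(-12) − (-1)·0] + [(-1)·14 − 15·(-12)] + [15·9 − 0·14]| = 1066, so the area is 533.

1066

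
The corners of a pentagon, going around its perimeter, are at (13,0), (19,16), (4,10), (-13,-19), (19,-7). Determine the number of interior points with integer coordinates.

The shoelace formula gives twice the area as |(13·16 − 19·0) + (19·10 − 4·16) + (4·(-19) − (-13)·10) + ((-13)·(-7) − 19·(-19)) + (19·0 − 13·(-7))| = 931, so the area is 465.5.
The number of boundary lattice points is Σ gcd(|Δx|,|Δy|) = gcd(6,16) + gcd(15,6) + gcd(17,29) + gcd(32,12) + gcd(6,7) = 2+3+1+4+1 = 11.
By Pick's theorem A = I + B/2 − 1, so I = 465.5 − 11/2 + 1 = 461.

461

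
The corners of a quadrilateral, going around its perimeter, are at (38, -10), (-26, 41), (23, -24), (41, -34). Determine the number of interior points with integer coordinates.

By the shoelace formula, twice the signed area is |(38·41 − (-26)·(-10)) + ((-26)·(-24) − 23·41) + (23·(-34) − 41·(-24)) + (41·(-10) − 38·(-34))| = 2063, so the area is 1031.5.
Along each edge there are gcd(|Δx|,|Δy|)+1 lattice points, so counting each shared vertex once the boundary has gcd(64,51) + gcd(49,65) + gcd(18,10) + gcd(3,24) = 1+1+2+3 = 7.
Pick's theorem gives I = A − B/2 + 1 = 1031.5 − 7/2 + 1 = 1029.

1029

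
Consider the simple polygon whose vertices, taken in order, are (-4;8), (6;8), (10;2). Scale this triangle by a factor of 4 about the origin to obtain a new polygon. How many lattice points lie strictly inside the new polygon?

453

By the shoelace formula, twice the signed area is |[(-4)·8 − 6·8] + [6·2 − 10·8] + [10·8 − (-4)·2]| = 60, so the area is 30.
Along each edge there are gcd(|Δx|,|Δy|)+1 lattice points, so counting each shared vertex once the boundary has gcd(10,0) + gcd(4,6) + gcd(14,6) = 10+2+2 = 14.
Scaling by 4 multiplies the area by 4² = 16 (so the new area is 480) and multiplies the boundary lattice-point count by 4, giving 56.
By Pick's theorem, the interior count of the dilated polygon is 480 − 56/2 + 1 = 453.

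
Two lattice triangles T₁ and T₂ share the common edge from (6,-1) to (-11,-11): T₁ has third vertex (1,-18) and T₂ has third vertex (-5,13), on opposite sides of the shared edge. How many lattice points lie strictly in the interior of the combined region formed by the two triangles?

The union is the simple quadrilateral with vertices (6,-1), (1,-18), (-11,-11), (-5,13) in order.
The shoelace formula gives twice the area as |(6·(-18) − 1·(-1)) + (1·(-11) − (-11)·(-18)) + ((-11)·13 − (-5)·(-11)) + ((-5)·(-1) − 6·13)| = 587, so the area is 587/2.
Along each edge there are gcd(|Δx|,|Δy|)+1 lattice points, so counting each shared vertex once the boundary has gcd(5,17) + gcd(12,7) + gcd(6,24) + gcd(11,14) = 1+1+6+1 = 9.
By Pick's theorem I = A − B/2 + 1 = 587/2 − 9/2 + 1 = 290.

290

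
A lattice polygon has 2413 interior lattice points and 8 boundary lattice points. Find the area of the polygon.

Pick's theorem states A = I + B/2 − 1, so A = 2413 + 8/2 − 1 = 2416.

2416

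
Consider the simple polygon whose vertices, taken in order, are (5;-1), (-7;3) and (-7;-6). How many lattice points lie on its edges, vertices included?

Summing gcd(|Δx|,|Δy|) over the edges gives the boundary count: gcd(12,4) + gcd(0,9) + gcd(12,5) = 4+9+1 = 14.

14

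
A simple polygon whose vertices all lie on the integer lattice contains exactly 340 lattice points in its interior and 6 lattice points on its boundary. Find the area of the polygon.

342

Pick's theorem states A = I + B/2 − 1, so A = 340 + 6/2 − 1 = 342.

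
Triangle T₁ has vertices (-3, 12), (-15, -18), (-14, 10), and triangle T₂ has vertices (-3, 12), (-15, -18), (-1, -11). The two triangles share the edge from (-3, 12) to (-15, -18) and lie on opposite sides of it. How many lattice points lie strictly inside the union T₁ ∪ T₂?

The union is the simple quadrilateral with vertices (-3, 12), (-14, 10), (-15, -18), (-1, -11) in order.
By the shoelace formula, twice the signed area is |[(-3)·10 − (-14)·12] + [(-14)·(-18) − (-15)·10] + [(-15)·(-11) − (-1)·(-18)] + [(-1)·12 − (-3)·(-11)]| = 642, so the area is 321.
Along each edge there are gcd(|Δx|,|Δy|)+1 lattice points, so counting each shared vertex once the boundary has gcd(11,2) + gcd(1,28) + gcd(14,7) + gcd(2,23) = 1+1+7+1 = 10.
By Pick's theorem I = A − B/2 + 1 = 321 − 10/2 + 1 = 317.

317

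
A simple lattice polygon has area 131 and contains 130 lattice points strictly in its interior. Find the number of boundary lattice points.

4

Pick's theorem gives A = I + B/2 − 1, so B = 2(A − I + 1) = 2(131 − 130 + 1) = 4.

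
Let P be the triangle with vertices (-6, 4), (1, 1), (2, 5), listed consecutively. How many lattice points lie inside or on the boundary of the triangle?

18

By the shoelace formula, twice the signed area is |[(-6)·1 − 1·4] + [1·5 − 2·1] + [2·4 − (-6)·5]| = 31, so the area is 15.5.
The number of boundary lattice points is Σ gcd(|Δx|,|Δy|) = gcd(7,3) + gcd(1,4) + gcd(8,1) = 1+1+1 = 3.
Pick's theorem gives I = A − B/2 + 1 = 15.5 − 3/2 + 1 = 15, so the closed region contains I + B = 15 + 3 = 18 lattice points.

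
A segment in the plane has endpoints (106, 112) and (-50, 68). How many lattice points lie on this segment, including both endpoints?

The number of lattice points on a segment between lattice points is gcd(|Δx|,|Δy|) + 1 = gcd(156,44) + 1 = 4 + 1 = 5.

5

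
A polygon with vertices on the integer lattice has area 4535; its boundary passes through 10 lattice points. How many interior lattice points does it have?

Pick's theorem A = I + B/2 − 1 rearranges to I = A − B/2 + 1 = 4535 − 10/2 + 1 = 4531.

4531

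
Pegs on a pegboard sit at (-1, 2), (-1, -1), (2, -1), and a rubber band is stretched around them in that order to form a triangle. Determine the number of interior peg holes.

The shoelace formula gives twice the area as |[(-1)·(-1) − (-1)·2] + [(-1)·(-1) − 2·(-1)] + [2·2 − (-1)·(-1)]| = 9, so the area is 4.5.
Along each edge there are gcd(|Δx|,|Δy|)+1 lattice points, so counting each shared vertex once the boundary has gcd(0,3) + gcd(3,0) + gcd(3,3) = 3+3+3 = 9.
By Pick's theorem A = I + B/2 − 1, so I = 4.5 − 9/2 + 1 = 1.

1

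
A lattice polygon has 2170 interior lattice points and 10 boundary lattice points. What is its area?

By Pick's theorem, A = I + B/2 − 1 = 2170 + 10/2 − 1 = 2174.

2174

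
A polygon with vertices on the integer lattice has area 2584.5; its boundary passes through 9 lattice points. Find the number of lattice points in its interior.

From Pick's theorem, I = A − B/2 + 1 = 2584.5 − 9/2 + 1 = 2581.

2581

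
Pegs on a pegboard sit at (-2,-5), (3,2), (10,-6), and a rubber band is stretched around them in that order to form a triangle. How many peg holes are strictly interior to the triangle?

By the shoelace formula, twice the signed area is |((-2)·2 − 3·(-5)) + (3·(-6) − 10·2) + (10·(-5) − (-2)·(-6))| = 89, so the area is 44.5.
The number of boundary lattice points is Σ gcd(|Δx|,|Δy|) = gcd(5,7) + gcd(7,8) + gcd(12,1) = 1+1+1 = 3.
Pick's theorem gives I = A − B/2 + 1 = 44.5 − 3/2 + 1 = 44.

44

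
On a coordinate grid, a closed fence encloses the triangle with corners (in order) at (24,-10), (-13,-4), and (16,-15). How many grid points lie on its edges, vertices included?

Along each edge there are gcd(|Δx|,|Δy|)+1 lattice points, so counting each shared vertex once the boundary has gcd(37,6) + gcd(29,11) + gcd(8,5) = 1+1+1 = 3.

3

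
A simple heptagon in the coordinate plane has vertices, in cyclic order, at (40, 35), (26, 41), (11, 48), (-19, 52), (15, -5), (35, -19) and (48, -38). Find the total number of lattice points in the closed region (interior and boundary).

2505

Using the shoelace formula, 2A = |(40·41 − 26·35) + (26·48 − 11·41) + (11·52 − (-19)·48) + ((-19)·(-5) − 15·52) + (15·(-19) − 35·(-5)) + (35·(-38) − 48·(-19)) + (48·35 − 40·(-38))| = 4998, so the area is 2499.
Summing gcd(|Δx|,|Δy|) over the edges gives the boundary count: gcd(14,6) + gcd(15,7) + gcd(30,4) + gcd(34,57) + gcd(20,14) + gcd(13,19) + gcd(8,73) = 2+1+2+1+2+1+1 = 10.
Pick's theorem gives I = A − B/2 + 1 = 2499 − 10/2 + 1 = 2495, so the closed region contains I + B = 2495 + 10 = 2505 lattice points.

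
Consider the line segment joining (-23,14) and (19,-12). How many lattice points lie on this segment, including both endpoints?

3

The number of lattice points on a segment between lattice points is gcd(|Δx|,|Δy|) + 1 = gcd(42,26) + 1 = 2 + 1 = 3.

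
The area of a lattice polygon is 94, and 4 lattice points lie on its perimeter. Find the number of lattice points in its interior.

From Pick's theorem, I = A − B/2 + 1 = 94 − 4/2 + 1 = 93.

93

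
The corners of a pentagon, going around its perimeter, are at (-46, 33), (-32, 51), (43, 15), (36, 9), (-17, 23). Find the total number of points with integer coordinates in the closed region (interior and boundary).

1324

By the shoelace formula, twice the signed area is |((-46)·51 − (-32)·33) + ((-32)·15 − 43·51) + (43·9 − 36·15) + (36·23 − (-17)·9) + ((-17)·33 − (-46)·23)| = 2638, so the area is 1319.
Along each edge there are gcd(|Δx|,|Δy|)+1 lattice points, so counting each shared vertex once the boundary has gcd(14,18) + gcd(75,36) + gcd(7,6) + gcd(53,14) + gcd(29,10) = 2+3+1+1+1 = 8.
Pick's theorem gives I = A − B/2 + 1 = 1319 − 8/2 + 1 = 1316, so the closed region contains I + B = 1316 + 8 = 1324 lattice points.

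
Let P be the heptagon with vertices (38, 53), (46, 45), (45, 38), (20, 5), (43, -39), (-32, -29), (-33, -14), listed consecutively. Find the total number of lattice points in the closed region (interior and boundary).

3388

Using the shoelace formula, 2A = |(38·45 − 46·53) + (46·38 − 45·45) + (45·5 − 20·38) + (20·(-39) − 43·5) + (43·(-29) − (-32)·(-39)) + ((-32)·(-14) − (-33)·(-29)) + ((-33)·53 − 38·(-14))| = 6756, so the area is 3378.
The number of boundary lattice points is Σ gcd(|Δx|,|Δy|) = gcd(8,8) + gcd(1,7) + gcd(25,33) + gcd(23,44) + gcd(75,10) + gcd(1,15) + gcd(71,67) = 8+1+1+1+5+1+1 = 18.
Pick's theorem gives I = A − B/2 + 1 = 3378 − 18/2 + 1 = 3370, so the closed region contains I + B = 3370 + 18 = 3388 lattice points.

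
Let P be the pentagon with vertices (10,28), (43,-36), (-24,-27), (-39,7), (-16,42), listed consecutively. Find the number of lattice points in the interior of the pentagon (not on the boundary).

3600

By the shoelace formula, twice the signed area is |(10·(-36) − 43·28) + (43·(-27) − (-24)·(-36)) + ((-24)·7 − (-39)·(-27)) + ((-39)·42 − (-16)·7) + ((-16)·28 − 10·42)| = 7204, so the area is 3602.
The number of boundary lattice points is Σ gcd(|Δx|,|Δy|) = gcd(33,64) + gcd(67,9) + gcd(15,34) + gcd(23,35) + gcd(26,14) = 1+1+1+1+2 = 6.
Pick's theorem gives I = A − B/2 + 1 = 3602 − 6/2 + 1 = 3600.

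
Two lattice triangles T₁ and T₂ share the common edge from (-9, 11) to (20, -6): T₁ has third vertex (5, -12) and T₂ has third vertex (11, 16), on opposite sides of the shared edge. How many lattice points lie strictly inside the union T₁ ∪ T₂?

The union is the simple quadrilateral with vertices (-9, 11), (5, -12), (20, -6), (11, 16) in order.
Using the shoelace formula, 2A = |[(-9)·(-12) − 5·11] + [5·(-6) − 20·(-12)] + [20·16 − 11·(-6)] + [11·11 − (-9)·16]| = 914, so the area is 457.
The number of boundary lattice points is Σ gcd(|Δx|,|Δy|) = gcd(14,23) + gcd(15,6) + gcd(9,22) + gcd(20,5) = 1+3+1+5 = 10.
By Pick's theorem I = A − B/2 + 1 = 457 − 10/2 + 1 = 453.

453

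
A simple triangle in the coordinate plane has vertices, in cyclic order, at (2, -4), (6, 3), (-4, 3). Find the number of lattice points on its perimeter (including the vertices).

Summing gcd(|Δx|,|Δy|) over the edges gives the boundary count: gcd(4,7) + gcd(10,0) + gcd(6,7) = 1+10+1 = 12.

12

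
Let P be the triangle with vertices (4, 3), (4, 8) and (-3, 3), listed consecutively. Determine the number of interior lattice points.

Using the shoelace formula, 2A = |(4·8 − 4·3) + (4·3 − (-3)·8) + ((-3)·3 − 4·3)| = 35, so the area is 17.5.
Along each edge there are gcd(|Δx|,|Δy|)+1 lattice points, so counting each shared vertex once the boundary has gcd(0,5) + gcd(7,5) + gcd(7,0) = 5+1+7 = 13.
By Pick's theorem A = I + B/2 − 1, so I = 17.5 − 13/2 + 1 = 12.

12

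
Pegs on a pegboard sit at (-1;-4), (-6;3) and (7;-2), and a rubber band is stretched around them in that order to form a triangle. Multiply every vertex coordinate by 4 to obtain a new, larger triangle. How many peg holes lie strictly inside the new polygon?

521

Using the shoelace formula, 2A = |[(-1)·3 − (-6)·(-4)] + [(-6)·(-2) − 7·3] + [7·(-4) − (-1)·(-2)]| = 66, so the area is 33.
Along each edge there are gcd(|Δx|,|Δy|)+1 lattice points, so counting each shared vertex once the boundary has gcd(5,7) + gcd(13,5) + gcd(8,2) = 1+1+2 = 4.
Scaling by 4 multiplies the area by 4² = 16 (so the new area is 528) and multiplies the boundary lattice-point count by 4, giving 16.
By Pick's theorem, the interior count of the dilated polygon is 528 − 16/2 + 1 = 521.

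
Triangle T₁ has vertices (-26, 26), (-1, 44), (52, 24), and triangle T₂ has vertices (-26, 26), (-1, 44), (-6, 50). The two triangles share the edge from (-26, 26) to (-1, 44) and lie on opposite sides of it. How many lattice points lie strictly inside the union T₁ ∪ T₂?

The union is the simple quadrilateral with vertices (-26, 26), (52, 24), (-1, 44), (-6, 50) in order.
By the shoelace formula, twice the signed area is |[(-26)·24 − 52·26] + [52·44 − (-1)·24] + [(-1)·50 − (-6)·44] + [(-6)·26 − (-26)·50]| = 1694, so the area is 847.
The number of boundary lattice points is Σ gcd(|Δx|,|Δy|) = gcd(78,2) + gcd(53,20) + gcd(5,6) + gcd(20,24) = 2+1+1+4 = 8.
By Pick's theorem I = A − B/2 + 1 = 847 − 8/2 + 1 = 844.

844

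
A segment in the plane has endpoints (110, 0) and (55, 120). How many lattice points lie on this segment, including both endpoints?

The number of lattice points on a segment between lattice points is gcd(|Δx|,|Δy|) + 1 = gcd(55,120) + 1 = 5 + 1 = 6.

6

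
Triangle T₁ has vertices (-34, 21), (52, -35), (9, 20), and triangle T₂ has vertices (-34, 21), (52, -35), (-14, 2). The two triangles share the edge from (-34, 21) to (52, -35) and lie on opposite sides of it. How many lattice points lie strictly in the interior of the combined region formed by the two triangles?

The union is the simple quadrilateral with vertices (-34, 21), (9, 20), (52, -35), (-14, 2) in order.
Using the shoelace formula, 2A = |[(-34)·20 − 9·21] + [9·(-35) − 52·20] + [52·2 − (-14)·(-35)] + [(-14)·21 − (-34)·2]| = 2836, so the area is 1418.
Summing gcd(|Δx|,|Δy|) over the edges gives the boundary count: gcd(43,1) + gcd(43,55) + gcd(66,37) + gcd(20,19) = 1+1+1+1 = 4.
By Pick's theorem I = A − B/2 + 1 = 1418 − 4/2 + 1 = 1417.

1417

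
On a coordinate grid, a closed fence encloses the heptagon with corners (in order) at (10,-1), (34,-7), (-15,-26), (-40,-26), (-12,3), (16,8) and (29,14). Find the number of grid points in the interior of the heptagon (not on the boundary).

By the shoelace formula, twice the signed area is |(10·(-7) − 34·(-1)) + (34·(-26) − (-15)·(-7)) + ((-15)·(-26) − (-40)·(-26)) + ((-40)·3 − (-12)·(-26)) + ((-12)·8 − 16·3) + (16·14 − 29·8) + (29·(-1) − 10·14)| = 2428, so the area is 1214.
Summing gcd(|Δx|,|Δy|) over the edges gives the boundary count: gcd(24,6) + gcd(49,19) + gcd(25,0) + gcd(28,29) + gcd(28,5) + gcd(13,6) + gcd(19,15) = 6+1+25+1+1+1+1 = 36.
By Pick's theorem A = I + B/2 − 1, so I = 1214 − 36/2 + 1 = 1197.

1197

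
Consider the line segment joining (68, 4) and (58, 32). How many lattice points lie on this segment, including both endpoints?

3

The number of lattice points on a segment between lattice points is gcd(|Δx|,|Δy|) + 1 = gcd(10,28) + 1 = 2 + 1 = 3.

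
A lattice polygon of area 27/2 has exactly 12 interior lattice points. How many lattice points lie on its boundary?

Pick's theorem gives A = I + B/2 − 1, so B = 2(A − I + 1) = 2(27/2 − 12 + 1) = 5.

5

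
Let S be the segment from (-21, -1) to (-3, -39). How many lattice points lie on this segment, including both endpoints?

3

The number of lattice points on a segment between lattice points is gcd(|Δx|,|Δy|) + 1 = gcd(18,38) + 1 = 2 + 1 = 3.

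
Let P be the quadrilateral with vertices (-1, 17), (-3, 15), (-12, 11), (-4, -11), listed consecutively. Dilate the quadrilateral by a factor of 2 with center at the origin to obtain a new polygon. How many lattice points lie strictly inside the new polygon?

By the shoelace formula, twice the signed area is |[(-1)·15 − (-3)·17] + [(-3)·11 − (-12)·15] + [(-12)·(-11) − (-4)·11] + [(-4)·17 − (-1)·(-11)]| = 280, so the area is 140.
The number of boundary lattice points is Σ gcd(|Δx|,|Δy|) = gcd(2,2) + gcd(9,4) + gcd(8,22) + gcd(3,28) = 2+1+2+1 = 6.
Scaling by 2 multiplies the area by 2² = 4 (so the new area is 560) and multiplies the boundary lattice-point count by 2, giving 12.
By Pick's theorem, the interior count of the dilated polygon is 560 − 12/2 + 1 = 555.

555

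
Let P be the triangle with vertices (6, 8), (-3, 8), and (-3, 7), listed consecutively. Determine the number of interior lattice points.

By the shoelace formula, twice the signed area is |[6·8 − (-3)·8] + [(-3)·7 − (-3)·8] + [(-3)·8 − 6·7]| = 9, so the area is 9/2.
Summing gcd(|Δx|,|Δy|) over the edges gives the boundary count: gcd(9,0) + gcd(0,1) + gcd(9,1) = 9+1+1 = 11.
Pick's theorem gives I = A − B/2 + 1 = 9/2 − 11/2 + 1 = 0.

0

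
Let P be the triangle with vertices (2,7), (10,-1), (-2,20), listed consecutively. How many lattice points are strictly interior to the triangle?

The shoelace formula gives twice the area as |(2·(-1) − 10·7) + (10·20 − (-2)·(-1)) + ((-2)·7 − 2·20)| = 72, so the area is 36.
Summing gcd(|Δx|,|Δy|) over the edges gives the boundary count: gcd(8,8) + gcd(12,21) + gcd(4,13) = 8+3+1 = 12.
Pick's theorem gives I = A − B/2 + 1 = 36 − 12/2 + 1 = 31.

31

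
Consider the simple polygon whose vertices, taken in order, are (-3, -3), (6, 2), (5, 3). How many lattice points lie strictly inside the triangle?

By the shoelace formula, twice the signed area is |((-3)·2 − 6·(-3)) + (6·3 − 5·2) + (5·(-3) − (-3)·3)| = 14, so the area is 7.
The number of boundary lattice points is Σ gcd(|Δx|,|Δy|) = gcd(9,5) + gcd(1,1) + gcd(8,6) = 1+1+2 = 4.
By Pick's theorem A = I + B/2 − 1, so I = 7 − 4/2 + 1 = 6.

6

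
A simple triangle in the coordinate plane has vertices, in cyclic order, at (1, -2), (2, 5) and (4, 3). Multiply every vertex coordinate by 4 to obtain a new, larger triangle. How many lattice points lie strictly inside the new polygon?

The shoelace formula gives twice the area as |(1·5 − 2·(-2)) + (2·3 − 4·5) + (4·(-2) − 1·3)| = 16, so the area is 8.
Along each edge there are gcd(|Δx|,|Δy|)+1 lattice points, so counting each shared vertex once the boundary has gcd(1,7) + gcd(2,2) + gcd(3,5) = 1+2+1 = 4.
Scaling by 4 multiplies the area by 4² = 16 (so the new area is 128) and multiplies the boundary lattice-point count by 4, giving 16.
By Pick's theorem, the interior count of the dilated polygon is 128 − 16/2 + 1 = 121.

121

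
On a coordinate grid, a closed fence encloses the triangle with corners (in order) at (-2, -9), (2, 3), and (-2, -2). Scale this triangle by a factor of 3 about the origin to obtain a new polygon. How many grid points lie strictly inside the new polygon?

109

Using the shoelace formula, 2A = |[(-2)·3 − 2·(-9)] + [2·(-2) − (-2)·3] + [(-2)·(-9) − (-2)·(-2)]| = 28, so the area is 14.
Along each edge there are gcd(|Δx|,|Δy|)+1 lattice points, so counting each shared vertex once the boundary has gcd(4,12) + gcd(4,5) + gcd(0,7) = 4+1+7 = 12.
Scaling by 3 multiplies the area by 3² = 9 (so the new area is 126) and multiplies the boundary lattice-point count by 3, giving 36.
By Pick's theorem, the interior count of the dilated polygon is 126 − 36/2 + 1 = 109.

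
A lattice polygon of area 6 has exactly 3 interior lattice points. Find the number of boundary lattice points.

8

Pick's theorem gives A = I + B/2 − 1, so B = 2(A − I + 1) = 2(6 − 3 + 1) = 8.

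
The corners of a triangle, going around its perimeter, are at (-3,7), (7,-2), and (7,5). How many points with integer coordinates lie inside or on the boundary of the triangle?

41

Using the shoelace formula, 2A = |[(-3)·(-2) − 7·7] + [7·5 − 7·(-2)] + [7·7 − (-3)·5]| = 70, so the area is 35.
The number of boundary lattice points is Σ gcd(|Δx|,|Δy|) = gcd(10,9) + gcd(0,7) + gcd(10,2) = 1+7+2 = 10.
Pick's theorem gives I = A − B/2 + 1 = 35 − 10/2 + 1 = 31, so the closed region contains I + B = 31 + 10 = 41 lattice points.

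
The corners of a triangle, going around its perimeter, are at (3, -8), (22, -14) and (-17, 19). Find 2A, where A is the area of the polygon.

By the shoelace formula, twice the signed area is |(3·(-14) − 22·(-8)) + (22·19 − (-17)·(-14)) + ((-17)·(-8) − 3·19)| = 393, so the area is 393/2.

393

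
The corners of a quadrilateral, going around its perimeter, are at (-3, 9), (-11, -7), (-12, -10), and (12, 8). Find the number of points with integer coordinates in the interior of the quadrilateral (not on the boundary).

By the shoelace formula, twice the signed area is |[(-3)·(-7) − (-11)·9] + [(-11)·(-10) − (-12)·(-7)] + [(-12)·8 − 12·(-10)] + [12·9 − (-3)·8]| = 302, so the area is 151.
The number of boundary lattice points is Σ gcd(|Δx|,|Δy|) = gcd(8,16) + gcd(1,3) + gcd(24,18) + gcd(15,1) = 8+1+6+1 = 16.
Pick's theorem gives I = A − B/2 + 1 = 151 − 16/2 + 1 = 144.

144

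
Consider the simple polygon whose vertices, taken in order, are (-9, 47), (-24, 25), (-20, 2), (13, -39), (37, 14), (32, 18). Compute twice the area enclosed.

Using the shoelace formula, 2A = |[(-9)·25 − (-24)·47] + [(-24)·2 − (-20)·25] + [(-20)·(-39) − 13·2] + [13·14 − 37·(-39)] + [37·18 − 32·14] + [32·47 − (-9)·18]| = 5618, so the area is 2809.

5618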